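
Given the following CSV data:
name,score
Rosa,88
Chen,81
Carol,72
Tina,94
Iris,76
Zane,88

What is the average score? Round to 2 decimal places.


Scores: 88, 81, 72, 94, 76, 88
Sum = 499
Count = 6
Average = 499 / 6 = 83.17

ANSWER: 83.17


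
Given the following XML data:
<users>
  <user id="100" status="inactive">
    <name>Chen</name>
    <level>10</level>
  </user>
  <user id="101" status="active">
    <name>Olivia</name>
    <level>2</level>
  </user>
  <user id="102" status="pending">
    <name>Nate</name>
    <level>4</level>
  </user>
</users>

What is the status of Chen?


Finding user with name = Chen
user id="100" status="inactive"

ANSWER: inactive


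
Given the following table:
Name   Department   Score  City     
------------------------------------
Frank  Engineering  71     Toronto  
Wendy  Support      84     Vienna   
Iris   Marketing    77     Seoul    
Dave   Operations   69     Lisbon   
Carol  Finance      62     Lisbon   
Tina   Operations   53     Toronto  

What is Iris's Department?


Row 3: Iris
Department = Marketing

ANSWER: Marketing


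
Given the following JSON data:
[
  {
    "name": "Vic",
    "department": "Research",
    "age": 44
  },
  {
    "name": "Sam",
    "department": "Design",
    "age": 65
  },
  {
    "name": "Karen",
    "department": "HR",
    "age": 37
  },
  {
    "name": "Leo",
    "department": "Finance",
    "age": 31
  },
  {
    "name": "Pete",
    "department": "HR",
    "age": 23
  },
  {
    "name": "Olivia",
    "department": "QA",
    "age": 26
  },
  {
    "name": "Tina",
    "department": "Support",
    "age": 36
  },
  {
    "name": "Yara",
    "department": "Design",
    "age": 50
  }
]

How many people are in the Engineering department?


Scanning records for department = Engineering
  No matches found
Count: 0

ANSWER: 0


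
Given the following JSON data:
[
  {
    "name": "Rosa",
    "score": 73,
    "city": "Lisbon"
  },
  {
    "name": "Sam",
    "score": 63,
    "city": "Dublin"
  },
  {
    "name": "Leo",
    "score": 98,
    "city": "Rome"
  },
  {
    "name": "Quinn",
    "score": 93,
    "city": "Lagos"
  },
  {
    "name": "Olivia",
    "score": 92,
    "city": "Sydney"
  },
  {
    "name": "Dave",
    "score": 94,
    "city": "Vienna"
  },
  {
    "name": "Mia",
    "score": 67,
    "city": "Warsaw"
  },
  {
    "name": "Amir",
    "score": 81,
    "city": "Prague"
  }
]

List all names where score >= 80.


Filtering records where score >= 80:
  Rosa (score=73) -> no
  Sam (score=63) -> no
  Leo (score=98) -> YES
  Quinn (score=93) -> YES
  Olivia (score=92) -> YES
  Dave (score=94) -> YES
  Mia (score=67) -> no
  Amir (score=81) -> YES


ANSWER: Leo, Quinn, Olivia, Dave, Amir


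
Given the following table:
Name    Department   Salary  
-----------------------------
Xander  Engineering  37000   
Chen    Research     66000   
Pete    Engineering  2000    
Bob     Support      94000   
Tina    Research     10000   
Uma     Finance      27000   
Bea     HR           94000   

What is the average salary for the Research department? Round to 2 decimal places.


Research department members:
  Chen: 66000
  Tina: 10000
Sum = 76000
Count = 2
Average = 76000 / 2 = 38000.00

ANSWER: 38000.00


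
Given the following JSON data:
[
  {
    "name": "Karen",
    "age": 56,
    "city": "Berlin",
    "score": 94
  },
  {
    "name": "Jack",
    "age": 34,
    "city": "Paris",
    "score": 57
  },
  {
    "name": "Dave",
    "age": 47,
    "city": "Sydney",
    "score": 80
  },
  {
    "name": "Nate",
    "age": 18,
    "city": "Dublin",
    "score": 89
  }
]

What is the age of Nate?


Looking up record where name = Nate
Record index: 3
Field 'age' = 18

ANSWER: 18


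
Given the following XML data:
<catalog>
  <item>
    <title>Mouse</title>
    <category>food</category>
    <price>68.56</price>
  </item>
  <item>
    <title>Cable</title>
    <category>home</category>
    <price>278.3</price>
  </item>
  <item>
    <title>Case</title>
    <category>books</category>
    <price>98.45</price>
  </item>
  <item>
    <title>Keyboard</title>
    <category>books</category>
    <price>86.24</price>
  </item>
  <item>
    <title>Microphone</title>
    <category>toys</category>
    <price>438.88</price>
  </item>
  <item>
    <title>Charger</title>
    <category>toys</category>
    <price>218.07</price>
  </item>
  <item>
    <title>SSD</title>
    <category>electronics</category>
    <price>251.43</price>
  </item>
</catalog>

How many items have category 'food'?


Scanning <item> elements for <category>food</category>:
  Item 1: Mouse -> MATCH
Count: 1

ANSWER: 1


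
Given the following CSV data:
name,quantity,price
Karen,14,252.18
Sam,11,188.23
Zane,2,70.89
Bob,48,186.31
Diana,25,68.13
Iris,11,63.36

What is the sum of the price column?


Values in 'price' column:
  Row 1: 252.18
  Row 2: 188.23
  Row 3: 70.89
  Row 4: 186.31
  Row 5: 68.13
  Row 6: 63.36
Sum = 252.18 + 188.23 + 70.89 + 186.31 + 68.13 + 63.36 = 829.1

ANSWER: 829.1


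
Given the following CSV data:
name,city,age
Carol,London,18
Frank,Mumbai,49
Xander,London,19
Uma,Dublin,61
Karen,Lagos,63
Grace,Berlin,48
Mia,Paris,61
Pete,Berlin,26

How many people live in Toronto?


Scanning city column for 'Toronto':
Total matches: 0

ANSWER: 0


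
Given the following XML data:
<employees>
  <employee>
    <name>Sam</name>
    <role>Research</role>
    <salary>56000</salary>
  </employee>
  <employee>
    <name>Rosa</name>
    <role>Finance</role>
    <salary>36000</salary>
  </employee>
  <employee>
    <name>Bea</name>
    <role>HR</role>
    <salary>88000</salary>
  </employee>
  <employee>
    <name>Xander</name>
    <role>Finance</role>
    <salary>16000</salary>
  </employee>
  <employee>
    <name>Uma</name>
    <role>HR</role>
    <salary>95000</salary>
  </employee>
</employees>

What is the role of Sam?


Searching for <employee> with <name>Sam</name>
Found at position 1
<role>Research</role>

ANSWER: Research


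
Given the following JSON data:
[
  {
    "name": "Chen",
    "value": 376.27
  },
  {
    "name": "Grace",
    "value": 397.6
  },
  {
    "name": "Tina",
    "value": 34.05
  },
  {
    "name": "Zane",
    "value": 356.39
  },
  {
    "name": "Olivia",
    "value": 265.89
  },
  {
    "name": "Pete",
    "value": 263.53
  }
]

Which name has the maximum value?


Comparing values:
  Chen: 376.27
  Grace: 397.6
  Tina: 34.05
  Zane: 356.39
  Olivia: 265.89
  Pete: 263.53
Maximum: Grace (397.6)

ANSWER: Grace


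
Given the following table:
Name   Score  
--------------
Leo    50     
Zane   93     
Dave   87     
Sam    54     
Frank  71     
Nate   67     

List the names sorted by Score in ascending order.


Sorting by Score (ascending):
  Leo: 50
  Sam: 54
  Nate: 67
  Frank: 71
  Dave: 87
  Zane: 93


ANSWER: Leo, Sam, Nate, Frank, Dave, Zane


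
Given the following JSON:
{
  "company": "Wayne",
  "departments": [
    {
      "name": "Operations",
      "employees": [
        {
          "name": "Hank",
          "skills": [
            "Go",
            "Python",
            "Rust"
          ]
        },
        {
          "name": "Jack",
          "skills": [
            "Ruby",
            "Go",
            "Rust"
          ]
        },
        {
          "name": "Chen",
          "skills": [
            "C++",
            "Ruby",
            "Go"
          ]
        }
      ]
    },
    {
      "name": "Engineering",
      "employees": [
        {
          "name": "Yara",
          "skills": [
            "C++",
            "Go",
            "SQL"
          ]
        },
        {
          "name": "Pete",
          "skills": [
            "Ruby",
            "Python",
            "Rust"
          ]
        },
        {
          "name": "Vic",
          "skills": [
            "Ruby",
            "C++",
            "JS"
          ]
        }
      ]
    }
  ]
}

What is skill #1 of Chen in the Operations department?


Path: departments[0].employees[2].skills[0]
Value: C++

ANSWER: C++


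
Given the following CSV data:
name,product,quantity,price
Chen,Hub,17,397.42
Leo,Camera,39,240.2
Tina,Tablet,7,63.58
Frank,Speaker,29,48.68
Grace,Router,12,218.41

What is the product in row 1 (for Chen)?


Row 1: Chen
Column 'product' = Hub

ANSWER: Hub


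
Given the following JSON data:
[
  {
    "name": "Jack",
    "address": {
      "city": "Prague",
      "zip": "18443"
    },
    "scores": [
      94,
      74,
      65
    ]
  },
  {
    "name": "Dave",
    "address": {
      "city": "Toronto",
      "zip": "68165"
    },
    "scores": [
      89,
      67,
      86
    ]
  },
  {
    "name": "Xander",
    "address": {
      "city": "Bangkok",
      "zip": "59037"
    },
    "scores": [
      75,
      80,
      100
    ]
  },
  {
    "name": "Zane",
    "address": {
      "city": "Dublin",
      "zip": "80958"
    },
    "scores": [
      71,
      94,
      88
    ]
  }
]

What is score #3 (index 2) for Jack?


Path: records[0].scores[2]
Value: 65

ANSWER: 65


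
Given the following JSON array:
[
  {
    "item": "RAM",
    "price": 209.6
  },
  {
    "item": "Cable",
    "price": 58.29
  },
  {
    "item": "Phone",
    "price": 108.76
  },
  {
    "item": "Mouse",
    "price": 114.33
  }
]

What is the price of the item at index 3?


Array index 3 -> Mouse
price = 114.33

ANSWER: 114.33


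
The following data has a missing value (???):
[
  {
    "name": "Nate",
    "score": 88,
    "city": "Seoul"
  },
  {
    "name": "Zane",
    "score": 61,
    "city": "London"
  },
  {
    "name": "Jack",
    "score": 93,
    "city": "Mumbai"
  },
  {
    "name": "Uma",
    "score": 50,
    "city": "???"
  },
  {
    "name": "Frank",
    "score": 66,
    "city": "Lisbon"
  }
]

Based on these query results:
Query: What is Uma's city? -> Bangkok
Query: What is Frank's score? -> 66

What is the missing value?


The missing value is Uma's city
From query: Uma's city = Bangkok

ANSWER: Bangkok


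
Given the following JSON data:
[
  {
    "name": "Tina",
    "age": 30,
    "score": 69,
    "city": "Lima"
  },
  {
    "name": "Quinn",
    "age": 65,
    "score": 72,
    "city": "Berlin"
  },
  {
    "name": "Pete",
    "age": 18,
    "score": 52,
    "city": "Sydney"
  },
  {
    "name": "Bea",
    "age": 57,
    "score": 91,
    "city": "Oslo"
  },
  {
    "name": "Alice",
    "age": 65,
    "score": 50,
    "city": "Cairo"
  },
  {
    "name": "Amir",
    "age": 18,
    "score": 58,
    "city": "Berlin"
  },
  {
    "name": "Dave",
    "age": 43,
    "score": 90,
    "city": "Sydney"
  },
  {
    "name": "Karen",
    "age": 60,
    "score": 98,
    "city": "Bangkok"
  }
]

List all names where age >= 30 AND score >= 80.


Checking both conditions:
  Tina (age=30, score=69) -> no
  Quinn (age=65, score=72) -> no
  Pete (age=18, score=52) -> no
  Bea (age=57, score=91) -> YES
  Alice (age=65, score=50) -> no
  Amir (age=18, score=58) -> no
  Dave (age=43, score=90) -> YES
  Karen (age=60, score=98) -> YES


ANSWER: Bea, Dave, Karen


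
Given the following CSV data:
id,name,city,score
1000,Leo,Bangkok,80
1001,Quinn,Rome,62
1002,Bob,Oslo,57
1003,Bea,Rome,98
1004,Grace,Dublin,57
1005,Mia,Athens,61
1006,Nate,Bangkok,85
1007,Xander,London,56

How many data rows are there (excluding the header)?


Counting rows (excluding header):
Header: id,name,city,score
Data rows: 8

ANSWER: 8


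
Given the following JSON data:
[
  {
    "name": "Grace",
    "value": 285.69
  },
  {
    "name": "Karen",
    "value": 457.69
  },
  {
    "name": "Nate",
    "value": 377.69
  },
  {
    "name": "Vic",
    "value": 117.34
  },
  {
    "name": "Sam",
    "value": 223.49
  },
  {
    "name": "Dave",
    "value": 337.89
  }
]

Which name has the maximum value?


Comparing values:
  Grace: 285.69
  Karen: 457.69
  Nate: 377.69
  Vic: 117.34
  Sam: 223.49
  Dave: 337.89
Maximum: Karen (457.69)

ANSWER: Karen


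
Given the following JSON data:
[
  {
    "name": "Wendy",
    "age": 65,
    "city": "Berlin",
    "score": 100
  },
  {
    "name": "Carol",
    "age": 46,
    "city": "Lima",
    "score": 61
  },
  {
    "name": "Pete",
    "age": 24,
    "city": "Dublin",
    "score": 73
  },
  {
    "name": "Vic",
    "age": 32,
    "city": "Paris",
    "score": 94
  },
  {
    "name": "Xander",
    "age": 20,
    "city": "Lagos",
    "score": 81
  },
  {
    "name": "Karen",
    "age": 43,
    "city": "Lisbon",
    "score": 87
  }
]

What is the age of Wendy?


Looking up record where name = Wendy
Record index: 0
Field 'age' = 65

ANSWER: 65


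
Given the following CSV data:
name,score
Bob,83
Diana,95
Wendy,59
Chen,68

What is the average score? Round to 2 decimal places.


Scores: 83, 95, 59, 68
Sum = 305
Count = 4
Average = 305 / 4 = 76.25

ANSWER: 76.25


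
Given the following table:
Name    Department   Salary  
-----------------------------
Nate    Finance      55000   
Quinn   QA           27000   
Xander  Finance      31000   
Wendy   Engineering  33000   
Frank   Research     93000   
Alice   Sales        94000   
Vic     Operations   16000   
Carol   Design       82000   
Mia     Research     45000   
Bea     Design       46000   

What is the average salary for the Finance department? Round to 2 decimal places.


Finance department members:
  Nate: 55000
  Xander: 31000
Sum = 86000
Count = 2
Average = 86000 / 2 = 43000.00

ANSWER: 43000.00


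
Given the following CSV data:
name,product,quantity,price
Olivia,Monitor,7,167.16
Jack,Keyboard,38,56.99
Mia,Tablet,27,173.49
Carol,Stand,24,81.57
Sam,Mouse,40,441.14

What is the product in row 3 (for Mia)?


Row 3: Mia
Column 'product' = Tablet

ANSWER: Tablet


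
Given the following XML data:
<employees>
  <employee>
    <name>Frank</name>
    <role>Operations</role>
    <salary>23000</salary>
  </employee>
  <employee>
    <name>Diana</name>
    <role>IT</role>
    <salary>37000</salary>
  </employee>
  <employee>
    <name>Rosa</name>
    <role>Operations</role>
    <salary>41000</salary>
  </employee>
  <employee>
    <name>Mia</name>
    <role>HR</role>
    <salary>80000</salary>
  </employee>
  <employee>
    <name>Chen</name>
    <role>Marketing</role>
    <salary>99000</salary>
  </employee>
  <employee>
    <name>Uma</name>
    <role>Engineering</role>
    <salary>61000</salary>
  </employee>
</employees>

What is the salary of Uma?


Searching for <employee> with <name>Uma</name>
Found at position 6
<salary>61000</salary>

ANSWER: 61000


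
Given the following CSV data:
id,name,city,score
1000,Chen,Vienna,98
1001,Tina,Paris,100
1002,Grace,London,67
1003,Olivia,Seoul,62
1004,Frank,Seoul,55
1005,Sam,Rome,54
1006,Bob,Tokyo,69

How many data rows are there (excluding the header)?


Counting rows (excluding header):
Header: id,name,city,score
Data rows: 7

ANSWER: 7


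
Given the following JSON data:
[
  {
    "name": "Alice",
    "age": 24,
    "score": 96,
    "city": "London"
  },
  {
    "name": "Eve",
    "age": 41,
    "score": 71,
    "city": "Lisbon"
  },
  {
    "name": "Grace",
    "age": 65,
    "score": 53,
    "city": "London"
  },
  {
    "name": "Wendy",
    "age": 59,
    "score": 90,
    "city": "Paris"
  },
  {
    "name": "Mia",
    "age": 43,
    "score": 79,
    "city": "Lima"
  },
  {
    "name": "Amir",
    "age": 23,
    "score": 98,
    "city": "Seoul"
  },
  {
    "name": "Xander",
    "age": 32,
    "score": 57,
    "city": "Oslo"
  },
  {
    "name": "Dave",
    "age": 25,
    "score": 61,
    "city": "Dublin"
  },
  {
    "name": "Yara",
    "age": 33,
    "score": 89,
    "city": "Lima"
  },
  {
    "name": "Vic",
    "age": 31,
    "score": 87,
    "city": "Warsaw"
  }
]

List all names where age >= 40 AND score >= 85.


Checking both conditions:
  Alice (age=24, score=96) -> no
  Eve (age=41, score=71) -> no
  Grace (age=65, score=53) -> no
  Wendy (age=59, score=90) -> YES
  Mia (age=43, score=79) -> no
  Amir (age=23, score=98) -> no
  Xander (age=32, score=57) -> no
  Dave (age=25, score=61) -> no
  Yara (age=33, score=89) -> no
  Vic (age=31, score=87) -> no


ANSWER: Wendy


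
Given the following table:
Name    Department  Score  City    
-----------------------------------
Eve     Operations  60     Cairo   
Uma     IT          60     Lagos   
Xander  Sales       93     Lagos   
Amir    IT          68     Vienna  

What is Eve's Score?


Row 1: Eve
Score = 60

ANSWER: 60


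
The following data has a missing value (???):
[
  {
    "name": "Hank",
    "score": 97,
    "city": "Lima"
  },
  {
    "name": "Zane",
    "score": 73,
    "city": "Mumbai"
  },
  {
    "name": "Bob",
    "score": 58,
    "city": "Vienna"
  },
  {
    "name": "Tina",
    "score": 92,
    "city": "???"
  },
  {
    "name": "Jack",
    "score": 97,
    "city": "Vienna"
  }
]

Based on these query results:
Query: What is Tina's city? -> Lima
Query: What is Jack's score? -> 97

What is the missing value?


The missing value is Tina's city
From query: Tina's city = Lima

ANSWER: Lima


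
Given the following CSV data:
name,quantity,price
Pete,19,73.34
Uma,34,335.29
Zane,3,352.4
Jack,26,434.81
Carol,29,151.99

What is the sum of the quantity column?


Values in 'quantity' column:
  Row 1: 19
  Row 2: 34
  Row 3: 3
  Row 4: 26
  Row 5: 29
Sum = 19 + 34 + 3 + 26 + 29 = 111

ANSWER: 111


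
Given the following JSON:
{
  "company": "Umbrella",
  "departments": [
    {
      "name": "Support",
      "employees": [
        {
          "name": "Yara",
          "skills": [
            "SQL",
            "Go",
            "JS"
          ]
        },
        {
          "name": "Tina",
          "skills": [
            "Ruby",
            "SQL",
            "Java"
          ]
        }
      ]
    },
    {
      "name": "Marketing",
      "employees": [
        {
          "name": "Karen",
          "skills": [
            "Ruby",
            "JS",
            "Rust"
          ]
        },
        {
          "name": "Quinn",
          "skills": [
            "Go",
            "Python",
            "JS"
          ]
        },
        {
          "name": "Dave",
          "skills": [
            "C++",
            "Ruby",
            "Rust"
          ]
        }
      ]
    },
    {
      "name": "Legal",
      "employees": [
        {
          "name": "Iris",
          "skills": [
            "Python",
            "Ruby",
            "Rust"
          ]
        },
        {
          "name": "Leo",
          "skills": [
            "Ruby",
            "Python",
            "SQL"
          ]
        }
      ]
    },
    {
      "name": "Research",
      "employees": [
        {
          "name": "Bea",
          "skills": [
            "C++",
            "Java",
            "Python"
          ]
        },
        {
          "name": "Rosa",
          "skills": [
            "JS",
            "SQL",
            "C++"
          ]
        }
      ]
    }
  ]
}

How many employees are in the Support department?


Path: departments[0].employees
Count: 2

ANSWER: 2


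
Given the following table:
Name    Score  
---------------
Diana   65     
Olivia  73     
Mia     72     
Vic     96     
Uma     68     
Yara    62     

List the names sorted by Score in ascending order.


Sorting by Score (ascending):
  Yara: 62
  Diana: 65
  Uma: 68
  Mia: 72
  Olivia: 73
  Vic: 96


ANSWER: Yara, Diana, Uma, Mia, Olivia, Vic


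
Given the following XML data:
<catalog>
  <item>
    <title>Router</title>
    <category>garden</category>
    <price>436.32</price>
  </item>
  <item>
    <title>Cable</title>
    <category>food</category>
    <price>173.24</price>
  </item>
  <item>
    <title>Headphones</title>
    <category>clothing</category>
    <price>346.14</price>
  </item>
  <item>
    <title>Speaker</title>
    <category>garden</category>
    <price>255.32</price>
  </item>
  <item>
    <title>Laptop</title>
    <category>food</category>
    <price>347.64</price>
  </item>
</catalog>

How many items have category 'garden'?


Scanning <item> elements for <category>garden</category>:
  Item 1: Router -> MATCH
  Item 4: Speaker -> MATCH
Count: 2

ANSWER: 2


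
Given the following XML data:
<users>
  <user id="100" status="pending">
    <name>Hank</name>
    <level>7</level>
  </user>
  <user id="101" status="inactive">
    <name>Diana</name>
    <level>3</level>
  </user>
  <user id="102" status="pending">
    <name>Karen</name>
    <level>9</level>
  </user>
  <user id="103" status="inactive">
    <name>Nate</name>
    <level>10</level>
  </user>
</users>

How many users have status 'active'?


Counting users with status='active':
Count: 0

ANSWER: 0


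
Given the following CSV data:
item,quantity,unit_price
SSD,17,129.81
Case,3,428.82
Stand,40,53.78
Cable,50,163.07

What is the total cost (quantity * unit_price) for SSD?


Row: SSD
quantity = 17
unit_price = 129.81
total = 17 * 129.81 = 2206.77

ANSWER: 2206.77


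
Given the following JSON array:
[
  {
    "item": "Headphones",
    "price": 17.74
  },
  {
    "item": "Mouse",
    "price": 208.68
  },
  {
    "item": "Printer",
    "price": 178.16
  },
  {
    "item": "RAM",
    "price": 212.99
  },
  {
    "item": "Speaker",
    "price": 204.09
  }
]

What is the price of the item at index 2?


Array index 2 -> Printer
price = 178.16

ANSWER: 178.16


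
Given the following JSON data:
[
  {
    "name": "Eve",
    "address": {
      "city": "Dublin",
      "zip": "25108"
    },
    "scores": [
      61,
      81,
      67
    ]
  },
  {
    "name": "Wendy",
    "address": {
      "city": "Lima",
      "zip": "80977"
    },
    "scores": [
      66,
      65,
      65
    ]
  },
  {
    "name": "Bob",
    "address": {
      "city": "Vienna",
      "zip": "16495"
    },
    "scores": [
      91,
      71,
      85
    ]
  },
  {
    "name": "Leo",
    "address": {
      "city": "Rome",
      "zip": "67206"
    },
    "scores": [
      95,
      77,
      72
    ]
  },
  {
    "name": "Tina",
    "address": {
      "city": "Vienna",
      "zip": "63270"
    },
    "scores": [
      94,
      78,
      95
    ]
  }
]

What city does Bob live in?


Path: records[2].address.city
Value: Vienna

ANSWER: Vienna


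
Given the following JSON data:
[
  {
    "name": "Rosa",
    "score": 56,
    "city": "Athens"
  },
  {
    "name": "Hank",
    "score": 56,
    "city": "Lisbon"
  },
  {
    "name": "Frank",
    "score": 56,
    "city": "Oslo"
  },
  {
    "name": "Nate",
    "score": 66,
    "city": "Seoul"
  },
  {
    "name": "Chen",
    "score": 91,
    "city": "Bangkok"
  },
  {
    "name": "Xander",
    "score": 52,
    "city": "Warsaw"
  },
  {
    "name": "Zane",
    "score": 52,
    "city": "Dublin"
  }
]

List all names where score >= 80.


Filtering records where score >= 80:
  Rosa (score=56) -> no
  Hank (score=56) -> no
  Frank (score=56) -> no
  Nate (score=66) -> no
  Chen (score=91) -> YES
  Xander (score=52) -> no
  Zane (score=52) -> no


ANSWER: Chen


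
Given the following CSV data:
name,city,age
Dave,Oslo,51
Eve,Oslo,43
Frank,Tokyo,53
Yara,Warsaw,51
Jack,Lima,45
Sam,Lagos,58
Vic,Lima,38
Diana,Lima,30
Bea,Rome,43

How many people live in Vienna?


Scanning city column for 'Vienna':
Total matches: 0

ANSWER: 0


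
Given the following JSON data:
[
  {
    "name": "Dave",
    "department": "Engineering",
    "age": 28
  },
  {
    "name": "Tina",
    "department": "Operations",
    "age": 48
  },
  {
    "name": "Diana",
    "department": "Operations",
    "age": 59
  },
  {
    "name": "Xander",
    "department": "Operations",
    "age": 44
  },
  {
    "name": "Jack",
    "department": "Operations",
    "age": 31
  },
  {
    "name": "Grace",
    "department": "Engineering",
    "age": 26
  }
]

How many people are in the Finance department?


Scanning records for department = Finance
  No matches found
Count: 0

ANSWER: 0


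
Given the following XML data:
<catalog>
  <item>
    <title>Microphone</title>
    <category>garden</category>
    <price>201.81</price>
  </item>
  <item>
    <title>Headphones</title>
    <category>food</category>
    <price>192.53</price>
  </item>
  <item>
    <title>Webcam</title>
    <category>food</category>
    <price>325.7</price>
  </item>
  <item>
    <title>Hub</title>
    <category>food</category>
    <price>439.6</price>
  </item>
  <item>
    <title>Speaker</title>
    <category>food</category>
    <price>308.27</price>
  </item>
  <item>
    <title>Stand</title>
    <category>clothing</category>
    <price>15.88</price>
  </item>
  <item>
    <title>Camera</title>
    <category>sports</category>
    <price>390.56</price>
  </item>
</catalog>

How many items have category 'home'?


Scanning <item> elements for <category>home</category>:
Count: 0

ANSWER: 0


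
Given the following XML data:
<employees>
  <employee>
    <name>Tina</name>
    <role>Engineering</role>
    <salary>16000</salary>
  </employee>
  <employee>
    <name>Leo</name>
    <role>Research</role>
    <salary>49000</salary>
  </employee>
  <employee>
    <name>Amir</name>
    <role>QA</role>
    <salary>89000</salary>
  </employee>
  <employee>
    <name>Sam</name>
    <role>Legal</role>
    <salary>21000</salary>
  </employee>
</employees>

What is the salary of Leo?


Searching for <employee> with <name>Leo</name>
Found at position 2
<salary>49000</salary>

ANSWER: 49000


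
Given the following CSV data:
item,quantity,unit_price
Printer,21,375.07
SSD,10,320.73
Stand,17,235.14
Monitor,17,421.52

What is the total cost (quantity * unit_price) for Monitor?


Row: Monitor
quantity = 17
unit_price = 421.52
total = 17 * 421.52 = 7165.84

ANSWER: 7165.84


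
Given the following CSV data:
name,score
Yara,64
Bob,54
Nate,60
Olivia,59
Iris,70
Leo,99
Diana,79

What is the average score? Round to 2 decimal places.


Scores: 64, 54, 60, 59, 70, 99, 79
Sum = 485
Count = 7
Average = 485 / 7 = 69.29

ANSWER: 69.29


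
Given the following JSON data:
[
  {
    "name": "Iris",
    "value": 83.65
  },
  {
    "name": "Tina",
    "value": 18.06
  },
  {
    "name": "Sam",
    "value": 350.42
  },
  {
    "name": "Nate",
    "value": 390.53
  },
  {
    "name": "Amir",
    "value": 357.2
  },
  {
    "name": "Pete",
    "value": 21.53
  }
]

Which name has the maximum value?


Comparing values:
  Iris: 83.65
  Tina: 18.06
  Sam: 350.42
  Nate: 390.53
  Amir: 357.2
  Pete: 21.53
Maximum: Nate (390.53)

ANSWER: Nate


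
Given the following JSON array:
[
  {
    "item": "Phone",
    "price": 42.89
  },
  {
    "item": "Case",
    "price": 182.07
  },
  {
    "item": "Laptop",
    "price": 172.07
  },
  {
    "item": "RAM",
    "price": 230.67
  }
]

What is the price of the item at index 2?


Array index 2 -> Laptop
price = 172.07

ANSWER: 172.07


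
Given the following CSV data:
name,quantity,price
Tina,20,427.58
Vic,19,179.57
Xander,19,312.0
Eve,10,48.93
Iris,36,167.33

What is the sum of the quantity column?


Values in 'quantity' column:
  Row 1: 20
  Row 2: 19
  Row 3: 19
  Row 4: 10
  Row 5: 36
Sum = 20 + 19 + 19 + 10 + 36 = 104

ANSWER: 104


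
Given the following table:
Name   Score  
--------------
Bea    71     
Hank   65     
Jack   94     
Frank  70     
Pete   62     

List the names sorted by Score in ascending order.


Sorting by Score (ascending):
  Pete: 62
  Hank: 65
  Frank: 70
  Bea: 71
  Jack: 94


ANSWER: Pete, Hank, Frank, Bea, Jack


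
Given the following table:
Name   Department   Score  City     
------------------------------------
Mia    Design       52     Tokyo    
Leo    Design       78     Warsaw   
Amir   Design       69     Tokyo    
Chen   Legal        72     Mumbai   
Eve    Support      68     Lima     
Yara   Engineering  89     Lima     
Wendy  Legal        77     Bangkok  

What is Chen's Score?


Row 4: Chen
Score = 72

ANSWER: 72


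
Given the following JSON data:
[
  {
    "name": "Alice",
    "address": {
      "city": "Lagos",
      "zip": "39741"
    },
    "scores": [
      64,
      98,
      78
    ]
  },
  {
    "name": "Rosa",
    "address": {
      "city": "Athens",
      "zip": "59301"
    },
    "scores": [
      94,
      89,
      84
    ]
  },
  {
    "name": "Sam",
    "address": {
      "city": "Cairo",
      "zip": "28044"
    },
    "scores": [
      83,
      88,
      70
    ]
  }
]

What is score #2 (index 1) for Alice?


Path: records[0].scores[1]
Value: 98

ANSWER: 98


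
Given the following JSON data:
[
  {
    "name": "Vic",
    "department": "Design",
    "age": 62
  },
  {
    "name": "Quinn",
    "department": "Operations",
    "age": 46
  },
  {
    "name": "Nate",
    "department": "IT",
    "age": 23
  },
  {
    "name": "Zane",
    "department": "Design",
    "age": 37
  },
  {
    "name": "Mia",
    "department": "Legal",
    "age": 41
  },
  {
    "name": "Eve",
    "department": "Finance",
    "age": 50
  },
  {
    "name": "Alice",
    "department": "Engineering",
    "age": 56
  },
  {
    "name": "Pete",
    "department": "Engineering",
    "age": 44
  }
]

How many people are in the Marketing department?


Scanning records for department = Marketing
  No matches found
Count: 0

ANSWER: 0


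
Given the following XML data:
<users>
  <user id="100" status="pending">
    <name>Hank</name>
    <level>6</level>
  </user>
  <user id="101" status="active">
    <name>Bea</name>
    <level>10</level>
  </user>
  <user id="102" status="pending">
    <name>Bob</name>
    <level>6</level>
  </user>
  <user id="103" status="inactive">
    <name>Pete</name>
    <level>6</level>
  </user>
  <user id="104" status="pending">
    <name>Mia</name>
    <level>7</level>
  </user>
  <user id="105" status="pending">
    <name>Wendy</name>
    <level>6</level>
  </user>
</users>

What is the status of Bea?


Finding user with name = Bea
user id="101" status="active"

ANSWER: active


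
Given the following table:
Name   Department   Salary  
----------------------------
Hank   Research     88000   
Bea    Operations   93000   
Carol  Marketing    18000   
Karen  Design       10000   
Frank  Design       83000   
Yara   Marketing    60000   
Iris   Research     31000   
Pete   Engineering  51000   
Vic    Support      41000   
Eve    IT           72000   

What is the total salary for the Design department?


Design department members:
  Karen: 10000
  Frank: 83000
Total = 10000 + 83000 = 93000

ANSWER: 93000


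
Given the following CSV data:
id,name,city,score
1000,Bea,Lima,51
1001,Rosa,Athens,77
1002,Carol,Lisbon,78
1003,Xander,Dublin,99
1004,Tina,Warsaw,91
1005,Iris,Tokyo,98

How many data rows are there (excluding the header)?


Counting rows (excluding header):
Header: id,name,city,score
Data rows: 6

ANSWER: 6


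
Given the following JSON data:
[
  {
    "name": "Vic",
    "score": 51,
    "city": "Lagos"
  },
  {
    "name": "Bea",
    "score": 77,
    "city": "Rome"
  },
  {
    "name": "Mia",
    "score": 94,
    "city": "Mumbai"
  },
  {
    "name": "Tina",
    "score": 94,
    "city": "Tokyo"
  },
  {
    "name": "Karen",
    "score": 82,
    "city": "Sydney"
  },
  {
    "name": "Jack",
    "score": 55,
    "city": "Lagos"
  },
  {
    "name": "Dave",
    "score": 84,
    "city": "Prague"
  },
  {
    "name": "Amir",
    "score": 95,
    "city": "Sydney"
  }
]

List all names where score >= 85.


Filtering records where score >= 85:
  Vic (score=51) -> no
  Bea (score=77) -> no
  Mia (score=94) -> YES
  Tina (score=94) -> YES
  Karen (score=82) -> no
  Jack (score=55) -> no
  Dave (score=84) -> no
  Amir (score=95) -> YES


ANSWER: Mia, Tina, Amir


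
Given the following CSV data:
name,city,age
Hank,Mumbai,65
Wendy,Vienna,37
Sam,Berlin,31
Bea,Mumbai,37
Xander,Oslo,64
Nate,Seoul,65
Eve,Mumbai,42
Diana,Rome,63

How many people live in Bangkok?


Scanning city column for 'Bangkok':
Total matches: 0

ANSWER: 0


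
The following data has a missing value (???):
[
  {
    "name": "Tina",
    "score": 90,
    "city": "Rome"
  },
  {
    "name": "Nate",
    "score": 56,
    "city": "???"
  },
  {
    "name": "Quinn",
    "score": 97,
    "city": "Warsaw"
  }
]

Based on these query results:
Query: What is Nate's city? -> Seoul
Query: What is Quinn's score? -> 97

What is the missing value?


The missing value is Nate's city
From query: Nate's city = Seoul

ANSWER: Seoul


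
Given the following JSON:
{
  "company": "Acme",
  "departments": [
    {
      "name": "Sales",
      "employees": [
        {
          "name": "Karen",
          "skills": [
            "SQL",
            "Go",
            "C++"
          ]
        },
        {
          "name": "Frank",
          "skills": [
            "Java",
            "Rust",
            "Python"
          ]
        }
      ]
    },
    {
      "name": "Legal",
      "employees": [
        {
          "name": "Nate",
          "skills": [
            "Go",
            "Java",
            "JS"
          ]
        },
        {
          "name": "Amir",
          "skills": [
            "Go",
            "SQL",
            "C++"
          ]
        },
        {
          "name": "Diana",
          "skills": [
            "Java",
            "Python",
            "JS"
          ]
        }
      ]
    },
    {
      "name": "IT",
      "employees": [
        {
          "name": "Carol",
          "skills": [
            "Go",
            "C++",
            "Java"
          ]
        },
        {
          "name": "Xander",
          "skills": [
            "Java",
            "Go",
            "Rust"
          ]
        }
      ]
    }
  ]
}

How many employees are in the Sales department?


Path: departments[0].employees
Count: 2

ANSWER: 2


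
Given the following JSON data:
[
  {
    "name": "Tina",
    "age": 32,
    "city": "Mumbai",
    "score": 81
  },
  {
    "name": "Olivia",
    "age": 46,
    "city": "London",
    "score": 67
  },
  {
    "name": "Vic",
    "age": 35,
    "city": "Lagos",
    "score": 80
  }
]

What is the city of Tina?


Looking up record where name = Tina
Record index: 0
Field 'city' = Mumbai

ANSWER: Mumbai


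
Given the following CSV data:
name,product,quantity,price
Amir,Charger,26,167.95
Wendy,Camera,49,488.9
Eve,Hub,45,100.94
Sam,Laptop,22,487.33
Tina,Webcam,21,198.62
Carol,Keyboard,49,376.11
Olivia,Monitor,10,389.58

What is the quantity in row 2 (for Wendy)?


Row 2: Wendy
Column 'quantity' = 49

ANSWER: 49


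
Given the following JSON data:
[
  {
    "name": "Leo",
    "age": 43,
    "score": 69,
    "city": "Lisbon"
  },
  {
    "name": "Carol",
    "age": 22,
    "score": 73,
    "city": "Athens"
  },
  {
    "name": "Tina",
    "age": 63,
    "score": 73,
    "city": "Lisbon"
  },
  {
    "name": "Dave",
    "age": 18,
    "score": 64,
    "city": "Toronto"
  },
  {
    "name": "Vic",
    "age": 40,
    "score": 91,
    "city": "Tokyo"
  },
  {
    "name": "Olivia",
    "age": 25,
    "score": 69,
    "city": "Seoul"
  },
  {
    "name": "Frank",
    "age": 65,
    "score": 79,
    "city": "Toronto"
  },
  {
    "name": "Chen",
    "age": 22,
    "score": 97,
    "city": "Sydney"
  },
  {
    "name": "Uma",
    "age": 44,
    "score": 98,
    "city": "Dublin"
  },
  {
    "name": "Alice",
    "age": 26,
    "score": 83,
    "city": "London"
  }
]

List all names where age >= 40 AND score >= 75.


Checking both conditions:
  Leo (age=43, score=69) -> no
  Carol (age=22, score=73) -> no
  Tina (age=63, score=73) -> no
  Dave (age=18, score=64) -> no
  Vic (age=40, score=91) -> YES
  Olivia (age=25, score=69) -> no
  Frank (age=65, score=79) -> YES
  Chen (age=22, score=97) -> no
  Uma (age=44, score=98) -> YES
  Alice (age=26, score=83) -> no


ANSWER: Vic, Frank, Uma


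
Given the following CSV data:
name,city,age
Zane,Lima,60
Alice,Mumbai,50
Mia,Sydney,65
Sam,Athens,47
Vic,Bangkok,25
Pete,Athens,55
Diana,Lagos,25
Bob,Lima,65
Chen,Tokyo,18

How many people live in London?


Scanning city column for 'London':
Total matches: 0

ANSWER: 0


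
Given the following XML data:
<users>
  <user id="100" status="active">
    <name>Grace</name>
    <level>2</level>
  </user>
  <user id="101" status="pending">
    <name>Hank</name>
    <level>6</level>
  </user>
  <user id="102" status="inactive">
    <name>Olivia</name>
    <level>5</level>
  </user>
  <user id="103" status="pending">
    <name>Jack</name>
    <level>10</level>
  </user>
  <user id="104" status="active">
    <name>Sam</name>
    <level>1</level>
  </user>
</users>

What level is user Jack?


Finding user: Jack
<level>10</level>

ANSWER: 10


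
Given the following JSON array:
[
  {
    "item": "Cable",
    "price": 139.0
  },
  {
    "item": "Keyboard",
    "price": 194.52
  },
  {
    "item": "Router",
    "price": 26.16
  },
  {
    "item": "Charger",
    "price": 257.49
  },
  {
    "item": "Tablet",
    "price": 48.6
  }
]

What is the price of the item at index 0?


Array index 0 -> Cable
price = 139.0

ANSWER: 139.0


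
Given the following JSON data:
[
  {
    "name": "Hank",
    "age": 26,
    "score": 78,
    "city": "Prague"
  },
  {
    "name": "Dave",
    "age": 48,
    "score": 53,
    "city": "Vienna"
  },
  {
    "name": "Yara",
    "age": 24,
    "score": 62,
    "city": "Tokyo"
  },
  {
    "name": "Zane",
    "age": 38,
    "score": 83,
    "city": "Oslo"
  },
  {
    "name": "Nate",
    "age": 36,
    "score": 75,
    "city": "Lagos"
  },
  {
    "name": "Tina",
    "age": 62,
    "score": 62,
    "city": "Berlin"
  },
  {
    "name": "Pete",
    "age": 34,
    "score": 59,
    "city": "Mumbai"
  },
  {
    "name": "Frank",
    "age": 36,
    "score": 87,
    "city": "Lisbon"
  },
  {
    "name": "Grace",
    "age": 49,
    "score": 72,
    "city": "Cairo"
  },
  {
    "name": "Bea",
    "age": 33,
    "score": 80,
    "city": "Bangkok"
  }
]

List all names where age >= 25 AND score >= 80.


Checking both conditions:
  Hank (age=26, score=78) -> no
  Dave (age=48, score=53) -> no
  Yara (age=24, score=62) -> no
  Zane (age=38, score=83) -> YES
  Nate (age=36, score=75) -> no
  Tina (age=62, score=62) -> no
  Pete (age=34, score=59) -> no
  Frank (age=36, score=87) -> YES
  Grace (age=49, score=72) -> no
  Bea (age=33, score=80) -> YES


ANSWER: Zane, Frank, Bea


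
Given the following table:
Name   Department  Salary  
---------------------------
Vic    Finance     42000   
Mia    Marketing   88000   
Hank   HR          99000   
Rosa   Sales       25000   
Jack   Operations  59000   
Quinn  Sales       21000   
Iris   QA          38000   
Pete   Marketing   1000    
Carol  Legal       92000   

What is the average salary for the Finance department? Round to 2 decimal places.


Finance department members:
  Vic: 42000
Sum = 42000
Count = 1
Average = 42000 / 1 = 42000.00

ANSWER: 42000.00


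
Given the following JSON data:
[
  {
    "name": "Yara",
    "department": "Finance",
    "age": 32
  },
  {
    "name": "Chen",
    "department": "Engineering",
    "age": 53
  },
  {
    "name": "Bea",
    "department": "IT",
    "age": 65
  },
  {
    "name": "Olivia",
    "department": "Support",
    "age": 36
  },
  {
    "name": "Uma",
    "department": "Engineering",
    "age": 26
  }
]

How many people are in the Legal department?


Scanning records for department = Legal
  No matches found
Count: 0

ANSWER: 0


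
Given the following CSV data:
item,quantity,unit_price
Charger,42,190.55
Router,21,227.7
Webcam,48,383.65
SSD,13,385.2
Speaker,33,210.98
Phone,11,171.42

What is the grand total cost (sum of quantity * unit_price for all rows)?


Computing row totals:
  Charger: 42 * 190.55 = 8003.1
  Router: 21 * 227.7 = 4781.7
  Webcam: 48 * 383.65 = 18415.2
  SSD: 13 * 385.2 = 5007.6
  Speaker: 33 * 210.98 = 6962.34
  Phone: 11 * 171.42 = 1885.62
Grand total = 8003.1 + 4781.7 + 18415.2 + 5007.6 + 6962.34 + 1885.62 = 45055.56

ANSWER: 45055.56


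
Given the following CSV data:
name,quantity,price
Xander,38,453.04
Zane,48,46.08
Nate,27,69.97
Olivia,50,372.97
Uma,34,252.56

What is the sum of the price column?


Values in 'price' column:
  Row 1: 453.04
  Row 2: 46.08
  Row 3: 69.97
  Row 4: 372.97
  Row 5: 252.56
Sum = 453.04 + 46.08 + 69.97 + 372.97 + 252.56 = 1194.62

ANSWER: 1194.62


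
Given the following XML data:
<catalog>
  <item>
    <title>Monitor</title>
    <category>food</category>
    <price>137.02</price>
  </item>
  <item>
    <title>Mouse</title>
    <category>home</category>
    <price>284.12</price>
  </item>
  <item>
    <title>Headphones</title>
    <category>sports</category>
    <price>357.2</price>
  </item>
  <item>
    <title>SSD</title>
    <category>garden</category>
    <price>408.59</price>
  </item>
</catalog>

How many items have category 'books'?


Scanning <item> elements for <category>books</category>:
Count: 0

ANSWER: 0
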